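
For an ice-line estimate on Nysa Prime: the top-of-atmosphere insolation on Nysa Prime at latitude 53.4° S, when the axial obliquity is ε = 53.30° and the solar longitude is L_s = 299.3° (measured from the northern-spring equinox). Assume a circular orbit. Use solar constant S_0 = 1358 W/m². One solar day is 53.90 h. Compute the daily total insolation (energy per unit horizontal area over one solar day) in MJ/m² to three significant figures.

148 MJ/m²

Solar declination: sin δ = sin ε · sin L_s = sin 53.30° × sin 299.3° = -0.69920, so δ = -44.363°.
cos h₀ = −tan(-53.4°) tan(-44.363°) = -1.3169 ≤ −1 ⇒ polar day, h₀ = π.
Bracket: h₀ sin ϕ sin δ + cos ϕ cos δ sin h₀ = 3.1416×-0.80282×-0.69920 + 0.59622×0.71492×0.00000 = 1.763480 + 0.000000 = 1.763480.
Q̄ = (S_0/π) × [bracket] = (1358/π) × 1.763480 = 762.29 W/m².
Daily total = Q̄ × 53.90 h × 3600 s/h = 762.29 × 53.90 × 3600 / 10⁶ = 147.9 MJ/m².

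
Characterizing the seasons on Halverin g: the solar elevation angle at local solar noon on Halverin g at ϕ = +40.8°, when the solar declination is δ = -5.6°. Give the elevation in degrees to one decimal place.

At local noon the hour angle is zero, so the zenith angle equals |ϕ − δ| = |+40.8° − (-5.600°)| = 46.400°.
Elevation = 90° − 46.400° = 43.6°.

43.6°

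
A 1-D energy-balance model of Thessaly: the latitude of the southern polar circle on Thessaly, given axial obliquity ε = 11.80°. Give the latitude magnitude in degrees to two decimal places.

78.20°

The polar circle is the lowest latitude that experiences at least one full rotation of continuous darkness at the northern-summer solstice; it lies at |φ| = 90° − ε = 90° − 11.80° = 78.20°.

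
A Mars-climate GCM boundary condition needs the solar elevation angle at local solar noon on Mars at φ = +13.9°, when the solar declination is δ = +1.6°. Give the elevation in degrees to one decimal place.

At local noon the hour angle is zero, so the zenith angle equals |φ − δ| = |+13.9° − (+1.600°)| = 12.300°.
Elevation = 90° − 12.300° = 77.7°.

77.7°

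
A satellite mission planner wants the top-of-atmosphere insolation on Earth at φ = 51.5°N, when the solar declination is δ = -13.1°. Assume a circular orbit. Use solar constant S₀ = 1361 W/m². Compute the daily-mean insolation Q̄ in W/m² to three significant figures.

cos H₀ = −tan(+51.5°) tan(-13.100°) = 0.2926, H₀ = 1.2739 rad.
Bracket: H₀ sin φ sin δ + cos φ cos δ sin H₀ = 1.2739×0.78261×-0.22665 + 0.62251×0.97398×0.95625 = -0.225963 + 0.579786 = 0.353823.
Q̄ = (S₀/π) × [bracket] = (1361/π) × 0.353823 = 153.3 W/m².

Q̄ ≈ 153 W/m²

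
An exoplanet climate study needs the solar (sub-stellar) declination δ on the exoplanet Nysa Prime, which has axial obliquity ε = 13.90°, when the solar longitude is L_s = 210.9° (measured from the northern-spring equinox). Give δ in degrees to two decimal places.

δ = -7.09°

sin δ = sin ε · sin L_s = sin 13.90° × sin 210.9° = -0.123367.
δ = arcsin(-0.123367) = -7.09°.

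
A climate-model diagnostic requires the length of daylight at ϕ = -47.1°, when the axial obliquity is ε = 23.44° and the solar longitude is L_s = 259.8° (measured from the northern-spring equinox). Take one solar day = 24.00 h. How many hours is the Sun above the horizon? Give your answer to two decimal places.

15.63 h

Solar declination: sin δ = sin ε · sin L_s = sin 23.44° × sin 259.8° = -0.39150, so δ = -23.048°.
cos h₀ = −tan ϕ · tan δ = −tan(-47.1°) × tan(-23.048°) = -0.4579, so h₀ = 2.0464 rad = 117.25°.
Daylight = 2h₀/(2π) × 24.00 h = (2.0464/π) × 24.00 = 15.63 h.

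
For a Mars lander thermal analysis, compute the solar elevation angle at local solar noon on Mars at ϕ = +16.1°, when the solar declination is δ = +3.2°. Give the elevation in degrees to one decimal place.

At local noon the hour angle is zero, so the zenith angle equals |ϕ − δ| = |+16.1° − (+3.200°)| = 12.900°.
Elevation = 90° − 12.900° = 77.1°.

77.1°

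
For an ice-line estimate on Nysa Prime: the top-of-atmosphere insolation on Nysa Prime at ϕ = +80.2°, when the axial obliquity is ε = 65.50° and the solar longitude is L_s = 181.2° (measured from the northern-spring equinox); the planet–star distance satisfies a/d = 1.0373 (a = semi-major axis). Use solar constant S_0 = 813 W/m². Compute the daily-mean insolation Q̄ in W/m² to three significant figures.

Solar declination: sin δ = sin ε · sin L_s = sin 65.50° × sin 181.2° = -0.01906, so δ = -1.092°.
cos h₀ = −tan(+80.2°) tan(-1.092°) = 0.1103, h₀ = 1.4602 rad.
Bracket: h₀ sin ϕ sin δ + cos ϕ cos δ sin h₀ = 1.4602×0.98541×-0.01906 + 0.17021×0.99982×0.99389 = -0.027425 + 0.169140 = 0.141715.
Inverse-square distance factor (a/d)² = 1.0373² = 1.075991.
Q̄ = (S_0/π) × 1.075991 × [bracket] = (813/π) × 1.075991 × 0.141715 = 39.46 W/m².

Q̄ ≈ 39.5 W/m²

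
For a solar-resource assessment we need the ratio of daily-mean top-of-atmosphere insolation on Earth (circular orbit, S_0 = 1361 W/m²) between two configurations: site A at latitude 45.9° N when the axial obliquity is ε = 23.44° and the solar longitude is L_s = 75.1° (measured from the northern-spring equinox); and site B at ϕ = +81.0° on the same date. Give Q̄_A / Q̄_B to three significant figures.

— Configuration A (ϕ=+45.9°):
Solar declination: sin δ = sin ε · sin L_s = sin 23.44° × sin 75.1° = 0.38441, so δ = +22.607°.
cos h₀ = −tan(+45.9°) tan(+22.607°) = -0.4297, h₀ = 2.0150 rad.
Bracket: h₀ sin ϕ sin δ + cos ϕ cos δ sin h₀ = 2.0150×0.71813×0.38441 + 0.69591×0.92316×0.90297 = 0.556254 + 0.580101 = 1.136355.
Q̄ = (S_0/π) × [bracket] = (1361/π) × 1.136355 = 492.29 W/m².
— Configuration B (ϕ=+81.0°):
cos h₀ = −tan(+81.0°) tan(+22.607°) = -2.6291 ≤ −1 ⇒ polar day, h₀ = π.
Bracket: h₀ sin ϕ sin δ + cos ϕ cos δ sin h₀ = 3.1416×0.98769×0.38441 + 0.15643×0.92316×0.00000 = 1.192796 + 0.000000 = 1.192796.
Q̄ = (S_0/π) × [bracket] = (1361/π) × 1.192796 = 516.74 W/m².
Ratio Q̄_A / Q̄_B = 492.29 / 516.74 = 0.9527.

Q̄_A / Q̄_B ≈ 0.953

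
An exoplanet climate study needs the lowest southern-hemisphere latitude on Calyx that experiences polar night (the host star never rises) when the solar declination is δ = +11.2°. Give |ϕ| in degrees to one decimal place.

|ϕ| = 78.8°

Polar night requires cos h₀ = −tan ϕ tan δ ≥ 1, i.e. tan ϕ tan δ ≤ −1.
The boundary is |tan ϕ| · |tan δ| = 1, so |ϕ| = 90° − |δ| = 90° − 11.2° = 78.8° in the southern hemisphere.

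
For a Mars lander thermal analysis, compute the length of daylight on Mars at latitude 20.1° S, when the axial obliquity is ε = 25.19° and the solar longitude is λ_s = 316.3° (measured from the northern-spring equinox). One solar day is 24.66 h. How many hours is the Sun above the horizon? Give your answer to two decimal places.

13.22 h

Solar declination: sin δ = sin ε · sin λ_s = sin 25.19° × sin 316.3° = -0.29405, so δ = -17.101°.
cos H₀ = −tan φ · tan δ = −tan(-20.1°) × tan(-17.101°) = -0.1126, so H₀ = 1.6836 rad = 96.46°.
Daylight = 2H₀/(2π) × 24.66 h = (1.6836/π) × 24.66 = 13.22 h.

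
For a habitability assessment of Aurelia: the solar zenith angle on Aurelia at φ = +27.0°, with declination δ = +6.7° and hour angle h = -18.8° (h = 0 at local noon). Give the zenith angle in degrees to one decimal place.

θ_z = 27.0°

cos θ_z = sin φ sin δ + cos φ cos δ cos h = 0.052967 + 0.837710 = 0.890677.
θ_z = arccos(0.890677) = 27.0°.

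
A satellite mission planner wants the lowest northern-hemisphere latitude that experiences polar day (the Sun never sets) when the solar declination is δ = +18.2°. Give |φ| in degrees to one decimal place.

|φ| = 71.8°

Polar day requires cos H₀ = −tan φ tan δ ≤ −1, i.e. tan φ tan δ ≥ 1.
The boundary is |tan φ| · |tan δ| = 1, so |φ| = 90° − |δ| = 90° − 18.2° = 71.8° in the northern hemisphere.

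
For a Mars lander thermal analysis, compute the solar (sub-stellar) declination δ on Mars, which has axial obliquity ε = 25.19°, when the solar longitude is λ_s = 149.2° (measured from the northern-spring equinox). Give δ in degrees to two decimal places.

δ = +12.59°

sin δ = sin ε · sin λ_s = sin 25.19° × sin 149.2° = 0.217936.
δ = arcsin(0.217936) = +12.59°.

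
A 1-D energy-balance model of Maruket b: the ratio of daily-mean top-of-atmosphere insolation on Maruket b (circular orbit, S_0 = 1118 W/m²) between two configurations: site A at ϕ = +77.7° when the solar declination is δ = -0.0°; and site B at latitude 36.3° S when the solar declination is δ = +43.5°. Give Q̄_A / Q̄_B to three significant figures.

Q̄_A / Q̄_B ≈ 2.28

— Configuration A (ϕ=+77.7°):
cos h₀ = −tan(+77.7°) tan(-0.000°) = 0.0000, h₀ = 1.5708 rad.
Bracket: h₀ sin ϕ sin δ + cos ϕ cos δ sin h₀ = 1.5708×0.97705×-0.00000 + 0.21303×1.00000×1.00000 = -0.000000 + 0.213030 = 0.213030.
Q̄ = (S_0/π) × [bracket] = (1118/π) × 0.213030 = 75.811 W/m².
— Configuration B (ϕ=-36.3°):
cos h₀ = −tan(-36.3°) tan(+43.500°) = 0.6971, h₀ = 0.7995 rad.
Bracket: h₀ sin ϕ sin δ + cos ϕ cos δ sin h₀ = 0.7995×-0.59201×0.68835 + 0.80593×0.72537×0.71699 = -0.325804 + 0.419151 = 0.093347.
Q̄ = (S_0/π) × [bracket] = (1118/π) × 0.093347 = 33.219 W/m².
Ratio Q̄_A / Q̄_B = 75.811 / 33.219 = 2.282.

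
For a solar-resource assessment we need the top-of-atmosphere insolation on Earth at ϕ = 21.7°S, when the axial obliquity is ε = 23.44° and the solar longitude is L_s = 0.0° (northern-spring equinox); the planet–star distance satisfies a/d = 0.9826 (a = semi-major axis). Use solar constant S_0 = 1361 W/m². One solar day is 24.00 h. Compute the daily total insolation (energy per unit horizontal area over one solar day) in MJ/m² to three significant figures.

Solar declination: sin δ = sin ε · sin L_s = sin 23.44° × sin 0.0° = 0.00000, so δ = +0.000°.
cos h₀ = −tan(-21.7°) tan(+0.000°) = 0.0000, h₀ = 1.5708 rad.
Bracket: h₀ sin ϕ sin δ + cos ϕ cos δ sin h₀ = 1.5708×-0.36975×0.00000 + 0.92913×1.00000×1.00000 = -0.000000 + 0.929130 = 0.929130.
Inverse-square distance factor (a/d)² = 0.9826² = 0.965503.
Q̄ = (S_0/π) × 0.965503 × [bracket] = (1361/π) × 0.965503 × 0.929130 = 388.63 W/m².
Daily total = Q̄ × 24.00 h × 3600 s/h = 388.63 × 24.00 × 3600 / 10⁶ = 33.58 MJ/m².

33.6 MJ/m²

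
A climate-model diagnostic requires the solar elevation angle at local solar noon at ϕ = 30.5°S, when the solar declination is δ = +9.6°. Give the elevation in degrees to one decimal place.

49.9°

At local noon the hour angle is zero, so the zenith angle equals |ϕ − δ| = |-30.5° − (+9.600°)| = 40.100°.
Elevation = 90° − 40.100° = 49.9°.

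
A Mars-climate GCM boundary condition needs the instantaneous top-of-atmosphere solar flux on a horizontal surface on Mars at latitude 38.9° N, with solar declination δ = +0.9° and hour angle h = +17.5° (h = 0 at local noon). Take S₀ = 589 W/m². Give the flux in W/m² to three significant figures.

cos θ_z = sin φ sin δ + cos φ cos δ cos h = 0.009864 + 0.742132 = 0.751996.
Flux = S₀ · cos θ_z = 589 × 0.751996 = 442.9 W/m².

443 W/m²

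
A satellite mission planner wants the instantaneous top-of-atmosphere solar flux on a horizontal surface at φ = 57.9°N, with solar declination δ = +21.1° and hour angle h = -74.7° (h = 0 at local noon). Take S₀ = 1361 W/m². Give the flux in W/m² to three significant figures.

593 W/m²

cos θ_z = sin φ sin δ + cos φ cos δ cos h = 0.304961 + 0.130820 = 0.435781.
Flux = S₀ · cos θ_z = 1361 × 0.435781 = 593.1 W/m².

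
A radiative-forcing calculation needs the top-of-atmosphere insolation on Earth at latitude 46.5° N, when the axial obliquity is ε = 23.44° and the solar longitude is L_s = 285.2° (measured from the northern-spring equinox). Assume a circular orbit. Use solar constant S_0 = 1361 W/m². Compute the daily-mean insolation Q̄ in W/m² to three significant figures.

Solar declination: sin δ = sin ε · sin L_s = sin 23.44° × sin 285.2° = -0.38387, so δ = -22.574°.
cos h₀ = −tan(+46.5°) tan(-22.574°) = 0.4381, h₀ = 1.1173 rad.
Bracket: h₀ sin ϕ sin δ + cos ϕ cos δ sin h₀ = 1.1173×0.72537×-0.38387 + 0.68835×0.92339×0.89894 = -0.311110 + 0.571380 = 0.260270.
Q̄ = (S_0/π) × [bracket] = (1361/π) × 0.260270 = 112.8 W/m².

Q̄ ≈ 113 W/m²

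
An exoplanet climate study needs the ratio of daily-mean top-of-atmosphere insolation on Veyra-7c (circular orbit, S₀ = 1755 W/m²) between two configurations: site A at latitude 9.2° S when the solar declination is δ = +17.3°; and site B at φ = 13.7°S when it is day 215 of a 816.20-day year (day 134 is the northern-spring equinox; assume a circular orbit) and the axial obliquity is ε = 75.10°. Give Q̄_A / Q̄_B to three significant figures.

Q̄_A / Q̄_B ≈ 1.44

— Configuration A (φ=-9.2°):
cos H₀ = −tan(-9.2°) tan(+17.300°) = 0.0504, H₀ = 1.5203 rad.
Bracket: H₀ sin φ sin δ + cos φ cos δ sin H₀ = 1.5203×-0.15988×0.29737 + 0.98714×0.95476×0.99873 = -0.072280 + 0.941285 = 0.869005.
Q̄ = (S₀/π) × [bracket] = (1755/π) × 0.869005 = 485.46 W/m².
— Configuration B (φ=-13.7°):
Solar longitude: λ_s = 360° × (215 − 134)/816.20 = 35.727°.
sin δ = sin 75.10° × sin 35.727° = 0.56428, so δ = +34.353°.
cos H₀ = −tan(-13.7°) tan(+34.353°) = 0.1666, H₀ = 1.4034 rad.
Bracket: H₀ sin φ sin δ + cos φ cos δ sin H₀ = 1.4034×-0.23684×0.56428 + 0.97155×0.82558×0.98602 = -0.187556 + 0.790879 = 0.603323.
Q̄ = (S₀/π) × [bracket] = (1755/π) × 0.603323 = 337.04 W/m².
Ratio Q̄_A / Q̄_B = 485.46 / 337.04 = 1.440.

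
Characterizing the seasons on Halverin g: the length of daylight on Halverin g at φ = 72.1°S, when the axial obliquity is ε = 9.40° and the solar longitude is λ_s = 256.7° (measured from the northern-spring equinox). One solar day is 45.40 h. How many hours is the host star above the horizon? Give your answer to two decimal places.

Solar declination: sin δ = sin ε · sin λ_s = sin 9.40° × sin 256.7° = -0.15895, so δ = -9.146°.
cos H₀ = −tan φ · tan δ = −tan(-72.1°) × tan(-9.146°) = -0.4984, so H₀ = 2.0926 rad = 119.90°.
Daylight = 2H₀/(2π) × 45.40 h = (2.0926/π) × 45.40 = 30.24 h.

30.24 h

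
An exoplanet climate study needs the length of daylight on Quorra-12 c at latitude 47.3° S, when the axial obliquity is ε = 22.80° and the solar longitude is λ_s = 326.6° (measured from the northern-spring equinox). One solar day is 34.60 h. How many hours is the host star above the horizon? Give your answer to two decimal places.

19.93 h

Solar declination: sin δ = sin ε · sin λ_s = sin 22.80° × sin 326.6° = -0.21332, so δ = -12.317°.
cos H₀ = −tan φ · tan δ = −tan(-47.3°) × tan(-12.317°) = -0.2366, so H₀ = 1.8097 rad = 103.69°.
Daylight = 2H₀/(2π) × 34.60 h = (1.8097/π) × 34.60 = 19.93 h.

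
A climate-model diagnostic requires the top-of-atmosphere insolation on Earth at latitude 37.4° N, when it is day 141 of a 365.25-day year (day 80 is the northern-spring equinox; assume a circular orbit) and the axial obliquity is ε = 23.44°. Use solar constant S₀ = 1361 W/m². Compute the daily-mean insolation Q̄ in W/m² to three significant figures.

Q̄ ≈ 478 W/m²

Solar longitude: λ_s = 360° × (141 − 80)/365.25 = 60.123°.
sin δ = sin 23.44° × sin 60.123° = 0.34492, so δ = +20.177°.
cos H₀ = −tan(+37.4°) tan(+20.177°) = -0.2810, H₀ = 1.8556 rad.
Bracket: H₀ sin φ sin δ + cos φ cos δ sin H₀ = 1.8556×0.60738×0.34492 + 0.79441×0.93863×0.95972 = 0.388744 + 0.715622 = 1.104366.
Q̄ = (S₀/π) × [bracket] = (1361/π) × 1.104366 = 478.4 W/m².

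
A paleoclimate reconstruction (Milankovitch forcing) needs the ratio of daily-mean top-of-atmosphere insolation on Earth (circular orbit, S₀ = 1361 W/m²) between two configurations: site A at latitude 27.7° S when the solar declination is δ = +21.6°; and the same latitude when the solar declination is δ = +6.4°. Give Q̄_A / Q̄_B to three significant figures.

— Configuration A (φ=-27.7°):
cos H₀ = −tan(-27.7°) tan(+21.600°) = 0.2079, H₀ = 1.3614 rad.
Bracket: H₀ sin φ sin δ + cos φ cos δ sin H₀ = 1.3614×-0.46484×0.36812 + 0.88539×0.92978×0.97816 = -0.232959 + 0.805239 = 0.572280.
Q̄ = (S₀/π) × [bracket] = (1361/π) × 0.572280 = 247.92 W/m².
— Configuration B (φ=-27.7°):
cos H₀ = −tan(-27.7°) tan(+6.400°) = 0.0589, H₀ = 1.5119 rad.
Bracket: H₀ sin φ sin δ + cos φ cos δ sin H₀ = 1.5119×-0.46484×0.11147 + 0.88539×0.99377×0.99826 = -0.078340 + 0.878343 = 0.800003.
Q̄ = (S₀/π) × [bracket] = (1361/π) × 0.800003 = 346.58 W/m².
Ratio Q̄_A / Q̄_B = 247.92 / 346.58 = 0.7153.

Q̄_A / Q̄_B ≈ 0.715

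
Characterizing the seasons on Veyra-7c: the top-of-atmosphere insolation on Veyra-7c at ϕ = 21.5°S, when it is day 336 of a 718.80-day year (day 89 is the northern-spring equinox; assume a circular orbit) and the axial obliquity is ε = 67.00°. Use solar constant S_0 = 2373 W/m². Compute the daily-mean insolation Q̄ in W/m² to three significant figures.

Solar longitude: L_s = 360° × (336 − 89)/718.80 = 123.706°.
sin δ = sin 67.00° × sin 123.706° = 0.76576, so δ = +49.975°.
cos h₀ = −tan(-21.5°) tan(+49.975°) = 0.4690, h₀ = 1.0826 rad.
Bracket: h₀ sin ϕ sin δ + cos ϕ cos δ sin h₀ = 1.0826×-0.36650×0.76576 + 0.93042×0.64312×0.88318 = -0.303833 + 0.528470 = 0.224637.
Q̄ = (S_0/π) × [bracket] = (2373/π) × 0.224637 = 169.7 W/m².

Q̄ ≈ 170 W/m²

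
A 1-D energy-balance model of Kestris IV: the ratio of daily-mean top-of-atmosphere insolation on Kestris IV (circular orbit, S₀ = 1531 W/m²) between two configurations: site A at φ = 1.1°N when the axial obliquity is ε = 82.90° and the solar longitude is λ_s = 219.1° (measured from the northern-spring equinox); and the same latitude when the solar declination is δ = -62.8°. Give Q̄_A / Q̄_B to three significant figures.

Q̄_A / Q̄_B ≈ 1.77

— Configuration A (φ=+1.1°):
Solar declination: sin δ = sin ε · sin λ_s = sin 82.90° × sin 219.1° = -0.62584, so δ = -38.744°.
cos H₀ = −tan(+1.1°) tan(-38.744°) = 0.0154, H₀ = 1.5554 rad.
Bracket: H₀ sin φ sin δ + cos φ cos δ sin H₀ = 1.5554×0.01920×-0.62584 + 0.99982×0.77995×0.99988 = -0.018690 + 0.779716 = 0.761026.
Q̄ = (S₀/π) × [bracket] = (1531/π) × 0.761026 = 370.87 W/m².
— Configuration B (φ=+1.1°):
cos H₀ = −tan(+1.1°) tan(-62.800°) = 0.0374, H₀ = 1.5334 rad.
Bracket: H₀ sin φ sin δ + cos φ cos δ sin H₀ = 1.5334×0.01920×-0.88942 + 0.99982×0.45710×0.99930 = -0.026186 + 0.456698 = 0.430512.
Q̄ = (S₀/π) × [bracket] = (1531/π) × 0.430512 = 209.80 W/m².
Ratio Q̄_A / Q̄_B = 370.87 / 209.80 = 1.768.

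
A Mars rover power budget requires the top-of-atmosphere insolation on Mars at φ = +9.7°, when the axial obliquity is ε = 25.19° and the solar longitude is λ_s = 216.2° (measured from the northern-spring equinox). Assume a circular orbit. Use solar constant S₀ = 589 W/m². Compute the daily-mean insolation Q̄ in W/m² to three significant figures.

Solar declination: sin δ = sin ε · sin λ_s = sin 25.19° × sin 216.2° = -0.25137, so δ = -14.559°.
cos H₀ = −tan(+9.7°) tan(-14.559°) = 0.0444, H₀ = 1.5264 rad.
Bracket: H₀ sin φ sin δ + cos φ cos δ sin H₀ = 1.5264×0.16849×-0.25137 + 0.98570×0.96789×0.99901 = -0.064648 + 0.953105 = 0.888457.
Q̄ = (S₀/π) × [bracket] = (589/π) × 0.888457 = 166.6 W/m².

Q̄ ≈ 167 W/m²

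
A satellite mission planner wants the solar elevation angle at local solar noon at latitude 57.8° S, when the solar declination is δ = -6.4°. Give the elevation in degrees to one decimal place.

38.6°

At local noon the hour angle is zero, so the zenith angle equals |ϕ − δ| = |-57.8° − (-6.400°)| = 51.400°.
Elevation = 90° − 51.400° = 38.6°.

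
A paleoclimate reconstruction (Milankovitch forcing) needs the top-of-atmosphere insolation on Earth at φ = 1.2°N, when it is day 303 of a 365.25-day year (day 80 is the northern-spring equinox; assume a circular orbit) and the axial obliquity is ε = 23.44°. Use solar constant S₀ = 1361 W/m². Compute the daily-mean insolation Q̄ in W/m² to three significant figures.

Q̄ ≈ 415 W/m²

Solar longitude: λ_s = 360° × (303 − 80)/365.25 = 219.795°.
sin δ = sin 23.44° × sin 219.795° = -0.25460, so δ = -14.750°.
cos H₀ = −tan(+1.2°) tan(-14.750°) = 0.0055, H₀ = 1.5653 rad.
Bracket: H₀ sin φ sin δ + cos φ cos δ sin H₀ = 1.5653×0.02094×-0.25460 + 0.99978×0.96705×0.99998 = -0.008345 + 0.966818 = 0.958473.
Q̄ = (S₀/π) × [bracket] = (1361/π) × 0.958473 = 415.2 W/m².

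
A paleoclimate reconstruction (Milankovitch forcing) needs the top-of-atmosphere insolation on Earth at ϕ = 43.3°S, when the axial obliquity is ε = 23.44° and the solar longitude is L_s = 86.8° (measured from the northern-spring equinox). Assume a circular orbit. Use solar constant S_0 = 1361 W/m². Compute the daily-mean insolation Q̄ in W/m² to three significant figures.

Solar declination: sin δ = sin ε · sin L_s = sin 23.44° × sin 86.8° = 0.39717, so δ = +23.401°.
cos h₀ = −tan(-43.3°) tan(+23.401°) = 0.4078, h₀ = 1.1507 rad.
Bracket: h₀ sin ϕ sin δ + cos ϕ cos δ sin h₀ = 1.1507×-0.68582×0.39717 + 0.72777×0.91775×0.91306 = -0.313436 + 0.609843 = 0.296407.
Q̄ = (S_0/π) × [bracket] = (1361/π) × 0.296407 = 128.4 W/m².

Q̄ ≈ 128 W/m²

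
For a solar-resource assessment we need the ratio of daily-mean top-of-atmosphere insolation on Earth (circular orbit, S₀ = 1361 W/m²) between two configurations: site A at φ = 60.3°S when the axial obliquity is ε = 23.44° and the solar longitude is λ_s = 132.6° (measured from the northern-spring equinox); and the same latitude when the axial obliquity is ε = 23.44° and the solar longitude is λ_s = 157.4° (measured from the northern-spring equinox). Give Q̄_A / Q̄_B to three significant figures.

— Configuration A (φ=-60.3°):
Solar declination: sin δ = sin ε · sin λ_s = sin 23.44° × sin 132.6° = 0.29281, so δ = +17.026°.
cos H₀ = −tan(-60.3°) tan(+17.026°) = 0.5369, H₀ = 1.0041 rad.
Bracket: H₀ sin φ sin δ + cos φ cos δ sin H₀ = 1.0041×-0.86863×0.29281 + 0.49546×0.95617×0.84366 = -0.255386 + 0.399679 = 0.144293.
Q̄ = (S₀/π) × [bracket] = (1361/π) × 0.144293 = 62.511 W/m².
— Configuration B (φ=-60.3°):
Solar declination: sin δ = sin ε · sin λ_s = sin 23.44° × sin 157.4° = 0.15287, so δ = +8.793°.
cos H₀ = −tan(-60.3°) tan(+8.793°) = 0.2712, H₀ = 1.2962 rad.
Bracket: H₀ sin φ sin δ + cos φ cos δ sin H₀ = 1.2962×-0.86863×0.15287 + 0.49546×0.98825×0.96252 = -0.172119 + 0.471287 = 0.299168.
Q̄ = (S₀/π) × [bracket] = (1361/π) × 0.299168 = 129.61 W/m².
Ratio Q̄_A / Q̄_B = 62.511 / 129.61 = 0.4823.

Q̄_A / Q̄_B ≈ 0.482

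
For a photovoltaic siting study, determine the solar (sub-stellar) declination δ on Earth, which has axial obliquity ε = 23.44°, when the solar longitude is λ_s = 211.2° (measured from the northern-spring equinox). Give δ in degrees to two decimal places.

δ = -11.89°

sin δ = sin ε · sin λ_s = sin 23.44° × sin 211.2° = -0.206065.
δ = arcsin(-0.206065) = -11.89°.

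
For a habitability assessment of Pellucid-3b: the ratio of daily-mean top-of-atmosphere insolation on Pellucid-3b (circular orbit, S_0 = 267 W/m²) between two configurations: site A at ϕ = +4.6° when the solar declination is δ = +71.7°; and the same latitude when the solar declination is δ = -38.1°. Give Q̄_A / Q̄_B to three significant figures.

— Configuration A (ϕ=+4.6°):
cos h₀ = −tan(+4.6°) tan(+71.700°) = -0.2433, h₀ = 1.8165 rad.
Bracket: h₀ sin ϕ sin δ + cos ϕ cos δ sin h₀ = 1.8165×0.08020×0.94943 + 0.99678×0.31399×0.96996 = 0.138316 + 0.303577 = 0.441893.
Q̄ = (S_0/π) × [bracket] = (267/π) × 0.441893 = 37.556 W/m².
— Configuration B (ϕ=+4.6°):
cos h₀ = −tan(+4.6°) tan(-38.100°) = 0.0631, h₀ = 1.5077 rad.
Bracket: h₀ sin ϕ sin δ + cos ϕ cos δ sin h₀ = 1.5077×0.08020×-0.61704 + 0.99678×0.78694×0.99801 = -0.074611 + 0.782845 = 0.708234.
Q̄ = (S_0/π) × [bracket] = (267/π) × 0.708234 = 60.192 W/m².
Ratio Q̄_A / Q̄_B = 37.556 / 60.192 = 0.6239.

Q̄_A / Q̄_B ≈ 0.624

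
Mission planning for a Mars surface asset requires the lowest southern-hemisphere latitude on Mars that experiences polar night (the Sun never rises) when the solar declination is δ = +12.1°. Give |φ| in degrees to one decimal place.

Polar night requires cos H₀ = −tan φ tan δ ≥ 1, i.e. tan φ tan δ ≤ −1.
The boundary is |tan φ| · |tan δ| = 1, so |φ| = 90° − |δ| = 90° − 12.1° = 77.9° in the southern hemisphere.

|φ| = 77.9°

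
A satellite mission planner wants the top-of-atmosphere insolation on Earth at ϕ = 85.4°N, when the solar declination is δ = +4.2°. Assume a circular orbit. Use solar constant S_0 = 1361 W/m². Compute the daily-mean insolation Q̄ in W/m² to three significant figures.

cos h₀ = −tan(+85.4°) tan(+4.200°) = -0.9127, h₀ = 2.7207 rad.
Bracket: h₀ sin ϕ sin δ + cos ϕ cos δ sin h₀ = 2.7207×0.99678×0.07324 + 0.08020×0.99731×0.40859 = 0.198622 + 0.032681 = 0.231303.
Q̄ = (S_0/π) × [bracket] = (1361/π) × 0.231303 = 100.2 W/m².

Q̄ ≈ 100 W/m²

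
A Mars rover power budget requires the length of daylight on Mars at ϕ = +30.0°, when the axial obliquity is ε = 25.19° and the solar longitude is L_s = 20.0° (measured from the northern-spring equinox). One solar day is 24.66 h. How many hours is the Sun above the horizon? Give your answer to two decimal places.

13.00 h

Solar declination: sin δ = sin ε · sin L_s = sin 25.19° × sin 20.0° = 0.14557, so δ = +8.370°.
cos h₀ = −tan ϕ · tan δ = −tan(+30.0°) × tan(+8.370°) = -0.0850, so h₀ = 1.6558 rad = 94.87°.
Daylight = 2h₀/(2π) × 24.66 h = (1.6558/π) × 24.66 = 13.00 h.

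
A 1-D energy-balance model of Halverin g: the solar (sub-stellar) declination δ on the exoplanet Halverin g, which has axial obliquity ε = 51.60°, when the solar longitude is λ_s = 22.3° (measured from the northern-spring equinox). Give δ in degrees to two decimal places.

δ = +17.30°

sin δ = sin ε · sin λ_s = sin 51.60° × sin 22.3° = 0.297377.
δ = arcsin(0.297377) = +17.30°.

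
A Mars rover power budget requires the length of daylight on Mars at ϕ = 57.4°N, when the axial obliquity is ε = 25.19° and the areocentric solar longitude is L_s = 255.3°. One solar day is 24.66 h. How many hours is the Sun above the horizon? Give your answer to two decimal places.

6.17 h

sin δ = sin 25.19° × sin 255.3° = -0.41169, so δ = -24.311°.
cos h₀ = −tan ϕ · tan δ = −tan(+57.4°) × tan(-24.311°) = 0.7064, so h₀ = 0.7864 rad = 45.06°.
Daylight = 2h₀/(2π) × 24.66 h = (0.7864/π) × 24.66 = 6.17 h.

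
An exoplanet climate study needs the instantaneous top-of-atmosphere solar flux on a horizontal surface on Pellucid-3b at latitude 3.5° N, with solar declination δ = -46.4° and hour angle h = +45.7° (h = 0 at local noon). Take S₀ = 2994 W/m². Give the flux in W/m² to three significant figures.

cos θ_z = sin φ sin δ + cos φ cos δ cos h = -0.044210 + 0.480742 = 0.436532.
Flux = S₀ · cos θ_z = 2994 × 0.436532 = 1307 W/m².

1.31e+03 W/m²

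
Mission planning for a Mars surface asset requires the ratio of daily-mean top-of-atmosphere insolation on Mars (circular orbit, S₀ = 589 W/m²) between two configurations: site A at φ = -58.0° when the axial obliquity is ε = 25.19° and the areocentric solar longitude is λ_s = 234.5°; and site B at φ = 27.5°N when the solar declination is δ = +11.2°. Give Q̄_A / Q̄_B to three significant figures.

Q̄_A / Q̄_B ≈ 1.03

— Configuration A (φ=-58.0°):
sin δ = sin 25.19° × sin 234.5° = -0.34650, so δ = -20.274°.
cos H₀ = −tan(-58.0°) tan(-20.274°) = -0.5911, H₀ = 2.2033 rad.
Bracket: H₀ sin φ sin δ + cos φ cos δ sin H₀ = 2.2033×-0.84805×-0.34650 + 0.52992×0.93805×0.80656 = 0.647438 + 0.400934 = 1.048372.
Q̄ = (S₀/π) × [bracket] = (589/π) × 1.048372 = 196.55 W/m².
— Configuration B (φ=+27.5°):
cos H₀ = −tan(+27.5°) tan(+11.200°) = -0.1031, H₀ = 1.6741 rad.
Bracket: H₀ sin φ sin δ + cos φ cos δ sin H₀ = 1.6741×0.46175×0.19423 + 0.88701×0.98096×0.99467 = 0.150143 + 0.865484 = 1.015627.
Q̄ = (S₀/π) × [bracket] = (589/π) × 1.015627 = 190.41 W/m².
Ratio Q̄_A / Q̄_B = 196.55 / 190.41 = 1.032.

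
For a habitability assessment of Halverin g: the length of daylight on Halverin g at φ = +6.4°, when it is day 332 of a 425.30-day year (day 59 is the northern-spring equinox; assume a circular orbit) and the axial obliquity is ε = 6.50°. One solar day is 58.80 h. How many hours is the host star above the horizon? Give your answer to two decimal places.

Solar longitude: λ_s = 360° × (332 − 59)/425.30 = 231.084°.
sin δ = sin 6.50° × sin 231.084° = -0.08808, so δ = -5.053°.
cos H₀ = −tan φ · tan δ = −tan(+6.4°) × tan(-5.053°) = 0.0099, so H₀ = 1.5609 rad = 89.43°.
Daylight = 2H₀/(2π) × 58.80 h = (1.5609/π) × 58.80 = 29.21 h.

29.21 h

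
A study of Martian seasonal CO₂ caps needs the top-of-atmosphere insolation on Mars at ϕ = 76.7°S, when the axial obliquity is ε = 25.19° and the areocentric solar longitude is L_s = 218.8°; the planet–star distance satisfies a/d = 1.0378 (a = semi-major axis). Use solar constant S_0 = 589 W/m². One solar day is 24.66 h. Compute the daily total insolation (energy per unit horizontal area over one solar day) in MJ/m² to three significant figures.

14.6 MJ/m²

sin δ = sin 25.19° × sin 218.8° = -0.26670, so δ = -15.468°.
cos h₀ = −tan(-76.7°) tan(-15.468°) = -1.1706 ≤ −1 ⇒ polar day, h₀ = π.
Bracket: h₀ sin ϕ sin δ + cos ϕ cos δ sin h₀ = 3.1416×-0.97318×-0.26670 + 0.23005×0.96378×0.00000 = 0.815393 + 0.000000 = 0.815393.
Inverse-square distance factor (a/d)² = 1.0378² = 1.077029.
Q̄ = (S_0/π) × 1.077029 × [bracket] = (589/π) × 1.077029 × 0.815393 = 164.65 W/m².
Daily total = Q̄ × 24.66 h × 3600 s/h = 164.65 × 24.66 × 3600 / 10⁶ = 14.62 MJ/m².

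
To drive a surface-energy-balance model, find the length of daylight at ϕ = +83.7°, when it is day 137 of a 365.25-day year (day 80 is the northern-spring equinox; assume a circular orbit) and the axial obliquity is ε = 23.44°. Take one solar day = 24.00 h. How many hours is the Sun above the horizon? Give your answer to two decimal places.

24.00 h

Solar longitude: L_s = 360° × (137 − 80)/365.25 = 56.181°.
sin δ = sin 23.44° × sin 56.181° = 0.33048, so δ = +19.298°.
Sunrise equation: cos h₀ = −tan ϕ · tan δ = -3.1717 ≤ −1, so the Sun never sets (polar day) and h₀ = π.
Daylight = 2h₀/(2π) × 24.00 h = (3.1416/π) × 24.00 = 24.00 h.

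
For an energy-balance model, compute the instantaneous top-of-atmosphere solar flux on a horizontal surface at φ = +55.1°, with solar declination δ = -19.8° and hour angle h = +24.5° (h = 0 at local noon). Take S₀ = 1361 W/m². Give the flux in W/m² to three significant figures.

289 W/m²

cos θ_z = sin φ sin δ + cos φ cos δ cos h = -0.277817 + 0.489851 = 0.212034.
Flux = S₀ · cos θ_z = 1361 × 0.212034 = 288.6 W/m².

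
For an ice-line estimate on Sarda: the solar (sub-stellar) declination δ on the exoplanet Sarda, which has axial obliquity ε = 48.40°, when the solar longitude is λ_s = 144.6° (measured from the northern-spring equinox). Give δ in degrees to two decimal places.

sin δ = sin ε · sin λ_s = sin 48.40° × sin 144.6° = 0.433185.
δ = arcsin(0.433185) = +25.67°.

δ = +25.67°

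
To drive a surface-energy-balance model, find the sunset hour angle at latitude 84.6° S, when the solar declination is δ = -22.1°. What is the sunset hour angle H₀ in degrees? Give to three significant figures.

Sunrise equation: cos H₀ = −tan φ · tan δ = -4.2956 ≤ −1, so the Sun never sets (polar day) and H₀ = π.

H₀ = 180°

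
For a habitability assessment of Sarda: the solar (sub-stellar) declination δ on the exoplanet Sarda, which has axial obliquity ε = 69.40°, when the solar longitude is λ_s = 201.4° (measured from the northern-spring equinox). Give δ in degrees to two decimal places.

δ = -19.97°

sin δ = sin ε · sin λ_s = sin 69.40° × sin 201.4° = -0.341546.
δ = arcsin(-0.341546) = -19.97°.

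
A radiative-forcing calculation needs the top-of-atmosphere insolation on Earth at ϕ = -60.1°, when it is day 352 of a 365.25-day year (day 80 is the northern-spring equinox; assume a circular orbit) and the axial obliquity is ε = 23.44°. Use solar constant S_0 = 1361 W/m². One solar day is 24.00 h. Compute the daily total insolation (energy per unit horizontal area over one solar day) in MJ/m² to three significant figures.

Solar longitude: L_s = 360° × (352 − 80)/365.25 = 268.090°.
sin δ = sin 23.44° × sin 268.090° = -0.39757, so δ = -23.426°.
cos h₀ = −tan(-60.1°) tan(-23.426°) = -0.7535, h₀ = 2.4242 rad.
Bracket: h₀ sin ϕ sin δ + cos ϕ cos δ sin h₀ = 2.4242×-0.86690×-0.39757 + 0.49849×0.91757×0.65745 = 0.835509 + 0.300717 = 1.136226.
Q̄ = (S_0/π) × [bracket] = (1361/π) × 1.136226 = 492.24 W/m².
Daily total = Q̄ × 24.00 h × 3600 s/h = 492.24 × 24.00 × 3600 / 10⁶ = 42.53 MJ/m².

42.5 MJ/m²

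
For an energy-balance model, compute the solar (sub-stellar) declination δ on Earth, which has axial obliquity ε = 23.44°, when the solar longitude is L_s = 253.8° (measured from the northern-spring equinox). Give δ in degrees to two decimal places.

sin δ = sin ε · sin L_s = sin 23.44° × sin 253.8° = -0.381994.
δ = arcsin(-0.381994) = -22.46°.

δ = -22.46°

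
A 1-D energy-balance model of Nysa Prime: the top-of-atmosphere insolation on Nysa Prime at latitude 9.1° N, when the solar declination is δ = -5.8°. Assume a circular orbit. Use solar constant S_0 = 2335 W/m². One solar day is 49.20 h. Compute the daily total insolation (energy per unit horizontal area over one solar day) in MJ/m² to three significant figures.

cos h₀ = −tan(+9.1°) tan(-5.800°) = 0.0163, h₀ = 1.5545 rad.
Bracket: h₀ sin ϕ sin δ + cos ϕ cos δ sin h₀ = 1.5545×0.15816×-0.10106 + 0.98741×0.99488×0.99987 = -0.024847 + 0.982227 = 0.957380.
Q̄ = (S_0/π) × [bracket] = (2335/π) × 0.957380 = 711.58 W/m².
Daily total = Q̄ × 49.20 h × 3600 s/h = 711.58 × 49.20 × 3600 / 10⁶ = 126.0 MJ/m².

126 MJ/m²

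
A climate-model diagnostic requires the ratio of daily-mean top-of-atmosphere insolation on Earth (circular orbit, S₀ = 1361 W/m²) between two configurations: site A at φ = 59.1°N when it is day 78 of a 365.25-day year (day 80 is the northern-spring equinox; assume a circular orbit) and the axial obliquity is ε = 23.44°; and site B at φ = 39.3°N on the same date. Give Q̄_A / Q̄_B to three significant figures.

— Configuration A (φ=+59.1°):
Solar longitude: λ_s = 360° × (78 − 80)/365.25 = -1.971°, i.e. -1.971° + 360° = 358.029°.
sin δ = sin 23.44° × sin 358.029° = -0.01368, so δ = -0.784°.
cos H₀ = −tan(+59.1°) tan(-0.784°) = 0.0229, H₀ = 1.5479 rad.
Bracket: H₀ sin φ sin δ + cos φ cos δ sin H₀ = 1.5479×0.85806×-0.01368 + 0.51354×0.99991×0.99974 = -0.018170 + 0.513360 = 0.495190.
Q̄ = (S₀/π) × [bracket] = (1361/π) × 0.495190 = 214.53 W/m².
— Configuration B (φ=+39.3°):
cos H₀ = −tan(+39.3°) tan(-0.784°) = 0.0112, H₀ = 1.5596 rad.
Bracket: H₀ sin φ sin δ + cos φ cos δ sin H₀ = 1.5596×0.63338×-0.01368 + 0.77384×0.99991×0.99994 = -0.013513 + 0.773724 = 0.760211.
Q̄ = (S₀/π) × [bracket] = (1361/π) × 0.760211 = 329.34 W/m².
Ratio Q̄_A / Q̄_B = 214.53 / 329.34 = 0.6514.

Q̄_A / Q̄_B ≈ 0.651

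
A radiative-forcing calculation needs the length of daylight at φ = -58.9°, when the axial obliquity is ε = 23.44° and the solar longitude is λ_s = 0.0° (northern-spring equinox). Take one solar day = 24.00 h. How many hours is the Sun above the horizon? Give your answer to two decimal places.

12.00 h

Solar declination: sin δ = sin ε · sin λ_s = sin 23.44° × sin 0.0° = 0.00000, so δ = +0.000°.
cos H₀ = −tan φ · tan δ = −tan(-58.9°) × tan(+0.000°) = 0.0000, so H₀ = 1.5708 rad = 90.00°.
Daylight = 2H₀/(2π) × 24.00 h = (1.5708/π) × 24.00 = 12.00 h.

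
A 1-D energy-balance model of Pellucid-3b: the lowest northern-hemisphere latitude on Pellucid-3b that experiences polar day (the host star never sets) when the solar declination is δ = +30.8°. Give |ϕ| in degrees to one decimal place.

|ϕ| = 59.2°

Polar day requires cos h₀ = −tan ϕ tan δ ≤ −1, i.e. tan ϕ tan δ ≥ 1.
The boundary is |tan ϕ| · |tan δ| = 1, so |ϕ| = 90° − |δ| = 90° − 30.8° = 59.2° in the northern hemisphere.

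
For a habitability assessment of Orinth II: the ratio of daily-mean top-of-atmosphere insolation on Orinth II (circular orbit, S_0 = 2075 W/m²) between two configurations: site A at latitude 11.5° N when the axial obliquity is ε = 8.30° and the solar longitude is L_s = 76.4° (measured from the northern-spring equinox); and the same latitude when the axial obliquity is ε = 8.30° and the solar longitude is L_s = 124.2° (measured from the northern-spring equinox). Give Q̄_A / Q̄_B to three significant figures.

— Configuration A (ϕ=+11.5°):
Solar declination: sin δ = sin ε · sin L_s = sin 8.30° × sin 76.4° = 0.14031, so δ = +8.066°.
cos h₀ = −tan(+11.5°) tan(+8.066°) = -0.0288, h₀ = 1.5996 rad.
Bracket: h₀ sin ϕ sin δ + cos ϕ cos δ sin h₀ = 1.5996×0.19937×0.14031 + 0.97992×0.99011×0.99958 = 0.044747 + 0.969821 = 1.014568.
Q̄ = (S_0/π) × [bracket] = (2075/π) × 1.014568 = 670.12 W/m².
— Configuration B (ϕ=+11.5°):
Solar declination: sin δ = sin ε · sin L_s = sin 8.30° × sin 124.2° = 0.11939, so δ = +6.857°.
cos h₀ = −tan(+11.5°) tan(+6.857°) = -0.0245, h₀ = 1.5953 rad.
Bracket: h₀ sin ϕ sin δ + cos ϕ cos δ sin h₀ = 1.5953×0.19937×0.11939 + 0.97992×0.99285×0.99970 = 0.037973 + 0.972622 = 1.010595.
Q̄ = (S_0/π) × [bracket] = (2075/π) × 1.010595 = 667.49 W/m².
Ratio Q̄_A / Q̄_B = 670.12 / 667.49 = 1.004.

Q̄_A / Q̄_B ≈ 1.00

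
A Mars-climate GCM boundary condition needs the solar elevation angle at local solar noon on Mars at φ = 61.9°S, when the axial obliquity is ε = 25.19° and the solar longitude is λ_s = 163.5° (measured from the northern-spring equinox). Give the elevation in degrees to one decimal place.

Solar declination: sin δ = sin ε · sin λ_s = sin 25.19° × sin 163.5° = 0.12088, so δ = +6.943°.
At local noon the hour angle is zero, so the zenith angle equals |φ − δ| = |-61.9° − (+6.943°)| = 68.843°.
Elevation = 90° − 68.843° = 21.2°.

21.2°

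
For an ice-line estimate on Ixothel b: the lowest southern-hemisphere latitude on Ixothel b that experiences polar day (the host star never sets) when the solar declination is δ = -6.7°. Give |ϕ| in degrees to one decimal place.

|ϕ| = 83.3°

Polar day requires cos h₀ = −tan ϕ tan δ ≤ −1, i.e. tan ϕ tan δ ≥ 1.
The boundary is |tan ϕ| · |tan δ| = 1, so |ϕ| = 90° − |δ| = 90° − 6.7° = 83.3° in the southern hemisphere.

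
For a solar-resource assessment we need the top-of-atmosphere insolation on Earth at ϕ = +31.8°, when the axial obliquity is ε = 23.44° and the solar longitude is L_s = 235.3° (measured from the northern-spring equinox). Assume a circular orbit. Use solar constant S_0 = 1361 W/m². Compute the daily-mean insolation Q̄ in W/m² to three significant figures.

Q̄ ≈ 239 W/m²

Solar declination: sin δ = sin ε · sin L_s = sin 23.44° × sin 235.3° = -0.32704, so δ = -19.089°.
cos h₀ = −tan(+31.8°) tan(-19.089°) = 0.2146, h₀ = 1.3545 rad.
Bracket: h₀ sin ϕ sin δ + cos ϕ cos δ sin h₀ = 1.3545×0.52696×-0.32704 + 0.84989×0.94501×0.97671 = -0.233430 + 0.784449 = 0.551019.
Q̄ = (S_0/π) × [bracket] = (1361/π) × 0.551019 = 238.7 W/m².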